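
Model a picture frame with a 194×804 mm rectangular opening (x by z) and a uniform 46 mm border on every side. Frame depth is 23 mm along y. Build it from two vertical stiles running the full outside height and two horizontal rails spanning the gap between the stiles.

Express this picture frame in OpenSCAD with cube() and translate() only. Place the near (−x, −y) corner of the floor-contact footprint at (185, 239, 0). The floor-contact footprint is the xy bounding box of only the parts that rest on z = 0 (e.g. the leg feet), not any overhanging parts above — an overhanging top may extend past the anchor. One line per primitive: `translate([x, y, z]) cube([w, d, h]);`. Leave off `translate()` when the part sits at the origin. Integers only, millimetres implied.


translate([185, 239, 0]) cube([46, 23, 896]);
translate([425, 239, 0]) cube([46, 23, 896]);
translate([231, 239, 0]) cube([194, 23, 46]);
translate([231, 239, 850]) cube([194, 23, 46]);


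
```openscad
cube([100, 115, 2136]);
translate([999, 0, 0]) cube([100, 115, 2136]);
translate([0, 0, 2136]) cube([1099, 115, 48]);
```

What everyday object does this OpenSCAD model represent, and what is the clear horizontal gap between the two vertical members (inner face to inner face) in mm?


A door frame. The clear opening width is 899 mm.

Two 2136 mm tall posts with a header on top — a door frame. The left jamb is 100 mm wide at x = 0; the right jamb starts at x = 999. The clear opening is 999 − 100 = 899 mm.


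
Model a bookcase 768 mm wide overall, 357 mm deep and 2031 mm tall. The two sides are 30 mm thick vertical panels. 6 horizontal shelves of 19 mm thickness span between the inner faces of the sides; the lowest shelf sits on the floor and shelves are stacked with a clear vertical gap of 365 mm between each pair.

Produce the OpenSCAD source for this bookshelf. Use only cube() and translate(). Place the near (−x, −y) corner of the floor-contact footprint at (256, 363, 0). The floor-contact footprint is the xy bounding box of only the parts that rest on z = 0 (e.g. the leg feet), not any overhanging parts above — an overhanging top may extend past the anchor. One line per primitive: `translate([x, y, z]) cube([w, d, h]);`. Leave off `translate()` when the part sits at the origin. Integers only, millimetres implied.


translate([256, 363, 0]) cube([30, 357, 2031]);
translate([994, 363, 0]) cube([30, 357, 2031]);
translate([286, 363, 0]) cube([708, 357, 19]);
translate([286, 363, 384]) cube([708, 357, 19]);
translate([286, 363, 768]) cube([708, 357, 19]);
translate([286, 363, 1152]) cube([708, 357, 19]);
translate([286, 363, 1536]) cube([708, 357, 19]);
translate([286, 363, 1920]) cube([708, 357, 19]);


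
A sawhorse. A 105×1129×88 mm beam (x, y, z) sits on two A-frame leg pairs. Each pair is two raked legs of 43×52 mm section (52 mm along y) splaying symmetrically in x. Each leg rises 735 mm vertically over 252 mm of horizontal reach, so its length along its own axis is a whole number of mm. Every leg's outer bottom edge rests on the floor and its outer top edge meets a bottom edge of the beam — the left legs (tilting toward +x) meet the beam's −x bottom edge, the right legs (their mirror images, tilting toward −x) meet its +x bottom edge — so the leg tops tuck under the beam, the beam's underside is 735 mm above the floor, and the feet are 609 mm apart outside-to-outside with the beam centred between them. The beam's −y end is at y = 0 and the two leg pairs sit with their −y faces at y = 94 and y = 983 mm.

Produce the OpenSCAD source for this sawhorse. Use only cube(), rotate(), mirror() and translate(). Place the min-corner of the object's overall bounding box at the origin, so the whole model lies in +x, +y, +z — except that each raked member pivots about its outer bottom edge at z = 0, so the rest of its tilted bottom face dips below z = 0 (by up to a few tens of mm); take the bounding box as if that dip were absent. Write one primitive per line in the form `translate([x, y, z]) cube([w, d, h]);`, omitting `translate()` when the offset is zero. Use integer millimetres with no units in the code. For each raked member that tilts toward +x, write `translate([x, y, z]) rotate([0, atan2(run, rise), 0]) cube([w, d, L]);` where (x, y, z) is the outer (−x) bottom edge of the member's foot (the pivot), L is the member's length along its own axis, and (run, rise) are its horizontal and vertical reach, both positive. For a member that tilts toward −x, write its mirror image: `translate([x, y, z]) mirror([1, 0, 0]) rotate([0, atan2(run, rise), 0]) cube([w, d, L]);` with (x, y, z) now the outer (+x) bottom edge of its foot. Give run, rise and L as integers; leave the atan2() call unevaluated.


// leg length = √(252² + 735²) = 777
// right-leg outer foot x = 2·252 + 105 = 609
// beam min-corner = (252, 0, 735)
translate([252, 0, 735]) cube([105, 1129, 88]);
translate([0, 94, 0]) rotate([0, atan2(252, 735), 0]) cube([43, 52, 777]);
translate([609, 94, 0]) mirror([1, 0, 0]) rotate([0, atan2(252, 735), 0]) cube([43, 52, 777]);
translate([0, 983, 0]) rotate([0, atan2(252, 735), 0]) cube([43, 52, 777]);
translate([609, 983, 0]) mirror([1, 0, 0]) rotate([0, atan2(252, 735), 0]) cube([43, 52, 777]);


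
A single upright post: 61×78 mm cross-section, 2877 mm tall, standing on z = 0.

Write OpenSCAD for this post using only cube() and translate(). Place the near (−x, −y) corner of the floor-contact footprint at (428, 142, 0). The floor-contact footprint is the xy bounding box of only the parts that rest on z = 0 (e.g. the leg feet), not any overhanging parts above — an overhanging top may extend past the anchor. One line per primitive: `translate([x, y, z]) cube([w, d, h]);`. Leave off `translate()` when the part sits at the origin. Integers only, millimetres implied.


translate([428, 142, 0]) cube([61, 78, 2877]);


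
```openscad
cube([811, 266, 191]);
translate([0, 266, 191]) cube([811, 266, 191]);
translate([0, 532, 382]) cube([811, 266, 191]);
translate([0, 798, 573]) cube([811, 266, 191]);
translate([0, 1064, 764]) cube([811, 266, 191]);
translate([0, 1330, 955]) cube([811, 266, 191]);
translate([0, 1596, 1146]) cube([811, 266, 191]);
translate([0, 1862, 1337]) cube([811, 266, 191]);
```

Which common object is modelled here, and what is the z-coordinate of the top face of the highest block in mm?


A staircase. The total rise is 1528 mm.

8 identical blocks, each offset up and back from the previous — a staircase. Each step is 191 mm tall and there are 8 of them, so the total rise is 8 × 191 = 1528 mm.


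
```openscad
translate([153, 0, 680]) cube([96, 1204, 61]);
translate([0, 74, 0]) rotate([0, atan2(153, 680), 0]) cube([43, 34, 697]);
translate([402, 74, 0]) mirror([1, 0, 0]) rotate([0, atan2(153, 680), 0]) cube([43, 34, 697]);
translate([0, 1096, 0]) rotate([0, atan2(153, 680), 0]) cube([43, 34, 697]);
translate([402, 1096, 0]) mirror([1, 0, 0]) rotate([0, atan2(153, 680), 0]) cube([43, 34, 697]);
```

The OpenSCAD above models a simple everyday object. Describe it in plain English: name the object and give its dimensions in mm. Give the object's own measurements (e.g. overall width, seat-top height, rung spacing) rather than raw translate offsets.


A sawhorse. A 96×1204×61 mm beam (x, y, z) sits on two A-frame leg pairs. Each pair is two raked legs of 43×34 mm section (34 mm along y) splaying symmetrically in x. Each leg rises 680 mm vertically over 153 mm of horizontal reach and is 697 mm long along its own axis. Every leg's outer bottom edge rests on the floor and its outer top edge meets a bottom edge of the beam — the left legs (tilting toward +x) meet the beam's −x bottom edge, the right legs (their mirror images, tilting toward −x) meet its +x bottom edge — so the leg tops tuck under the beam, the beam's underside is 680 mm above the floor, and the feet are 402 mm apart outside-to-outside with the beam centred between them. The two leg pairs are set in 74 mm from either end of the beam.


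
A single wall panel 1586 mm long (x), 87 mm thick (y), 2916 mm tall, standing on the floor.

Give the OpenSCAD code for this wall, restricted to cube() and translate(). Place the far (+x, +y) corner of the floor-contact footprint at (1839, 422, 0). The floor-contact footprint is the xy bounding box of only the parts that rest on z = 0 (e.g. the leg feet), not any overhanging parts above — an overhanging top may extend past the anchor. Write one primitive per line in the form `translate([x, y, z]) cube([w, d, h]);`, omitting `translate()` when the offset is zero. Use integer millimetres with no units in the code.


translate([253, 335, 0]) cube([1586, 87, 2916]);


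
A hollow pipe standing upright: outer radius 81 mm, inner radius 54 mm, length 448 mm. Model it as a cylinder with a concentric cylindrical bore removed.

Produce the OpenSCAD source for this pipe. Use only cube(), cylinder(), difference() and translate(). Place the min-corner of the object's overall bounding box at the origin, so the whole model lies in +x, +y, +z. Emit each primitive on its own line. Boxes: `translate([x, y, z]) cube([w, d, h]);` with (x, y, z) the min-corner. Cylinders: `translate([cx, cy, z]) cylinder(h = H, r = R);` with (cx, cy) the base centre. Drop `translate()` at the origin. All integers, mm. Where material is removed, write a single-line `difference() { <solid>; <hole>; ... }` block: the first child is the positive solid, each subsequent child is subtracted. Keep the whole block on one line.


difference() { translate([81, 81, 0]) cylinder(h = 448, r = 81); translate([81, 81, 0]) cylinder(h = 448, r = 54); }


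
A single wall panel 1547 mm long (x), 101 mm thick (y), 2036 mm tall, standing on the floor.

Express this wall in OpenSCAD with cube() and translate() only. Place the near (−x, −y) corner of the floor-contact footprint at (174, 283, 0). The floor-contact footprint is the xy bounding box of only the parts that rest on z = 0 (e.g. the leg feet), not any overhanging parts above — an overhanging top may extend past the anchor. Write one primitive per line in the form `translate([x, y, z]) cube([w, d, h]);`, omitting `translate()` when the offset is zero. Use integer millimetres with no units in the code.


translate([174, 283, 0]) cube([1547, 101, 2036]);


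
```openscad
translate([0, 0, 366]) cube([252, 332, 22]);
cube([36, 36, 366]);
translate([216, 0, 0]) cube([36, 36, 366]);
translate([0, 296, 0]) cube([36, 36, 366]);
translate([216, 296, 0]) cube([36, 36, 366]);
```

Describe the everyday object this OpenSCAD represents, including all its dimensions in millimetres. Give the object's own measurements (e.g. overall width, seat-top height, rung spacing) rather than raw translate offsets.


A simple wooden stool: a rectangular seat 252 mm (x) by 332 mm (y), 22 mm thick, top face at z = 388 mm, on four square legs, each 36×36 mm in cross-section. The legs rest on z = 0, each flush with a corner of the seat.


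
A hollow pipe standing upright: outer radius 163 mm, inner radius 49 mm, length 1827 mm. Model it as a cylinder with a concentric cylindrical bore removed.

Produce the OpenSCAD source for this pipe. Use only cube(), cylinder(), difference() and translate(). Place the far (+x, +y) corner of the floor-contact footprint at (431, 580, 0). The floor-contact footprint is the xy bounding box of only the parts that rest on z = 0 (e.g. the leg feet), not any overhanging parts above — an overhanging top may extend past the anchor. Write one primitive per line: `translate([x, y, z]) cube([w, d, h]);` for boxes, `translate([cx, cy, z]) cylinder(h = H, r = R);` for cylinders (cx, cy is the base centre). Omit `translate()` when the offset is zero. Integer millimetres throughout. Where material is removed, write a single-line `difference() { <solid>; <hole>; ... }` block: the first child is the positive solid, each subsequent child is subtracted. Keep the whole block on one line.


difference() { translate([268, 417, 0]) cylinder(h = 1827, r = 163); translate([268, 417, 0]) cylinder(h = 1827, r = 49); }


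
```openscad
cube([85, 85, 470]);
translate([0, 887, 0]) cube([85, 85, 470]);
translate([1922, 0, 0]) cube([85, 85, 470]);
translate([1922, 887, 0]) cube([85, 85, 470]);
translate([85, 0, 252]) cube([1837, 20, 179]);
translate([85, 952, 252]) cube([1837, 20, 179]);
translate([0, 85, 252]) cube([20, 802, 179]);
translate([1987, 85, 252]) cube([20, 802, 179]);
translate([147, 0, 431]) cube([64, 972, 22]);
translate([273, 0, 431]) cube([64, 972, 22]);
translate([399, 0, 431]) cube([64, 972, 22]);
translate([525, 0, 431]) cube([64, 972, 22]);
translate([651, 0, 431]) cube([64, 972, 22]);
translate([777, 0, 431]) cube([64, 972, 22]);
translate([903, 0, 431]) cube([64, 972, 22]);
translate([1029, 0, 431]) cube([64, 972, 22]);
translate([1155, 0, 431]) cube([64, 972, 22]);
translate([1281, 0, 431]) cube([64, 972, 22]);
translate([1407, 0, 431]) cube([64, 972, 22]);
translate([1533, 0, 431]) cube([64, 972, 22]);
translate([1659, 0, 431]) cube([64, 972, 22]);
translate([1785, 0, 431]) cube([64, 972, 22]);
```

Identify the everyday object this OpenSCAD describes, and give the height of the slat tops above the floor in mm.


A bed frame. The slat-top height is 453 mm.

Four posts, four rails, and a row of slats — a bed frame. Slats sit on the rails at z = 252 + 179 = 431; with slat thickness 22, the top is 453 mm.


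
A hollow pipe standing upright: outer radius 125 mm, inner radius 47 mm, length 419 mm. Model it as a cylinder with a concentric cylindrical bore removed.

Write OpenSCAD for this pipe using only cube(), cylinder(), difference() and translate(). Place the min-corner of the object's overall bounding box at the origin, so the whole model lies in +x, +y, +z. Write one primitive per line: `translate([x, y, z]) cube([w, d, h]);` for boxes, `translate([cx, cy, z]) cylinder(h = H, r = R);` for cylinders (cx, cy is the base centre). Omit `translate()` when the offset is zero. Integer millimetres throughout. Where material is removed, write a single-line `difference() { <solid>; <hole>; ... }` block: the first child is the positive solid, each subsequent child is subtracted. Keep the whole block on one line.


difference() { translate([125, 125, 0]) cylinder(h = 419, r = 125); translate([125, 125, 0]) cylinder(h = 419, r = 47); }


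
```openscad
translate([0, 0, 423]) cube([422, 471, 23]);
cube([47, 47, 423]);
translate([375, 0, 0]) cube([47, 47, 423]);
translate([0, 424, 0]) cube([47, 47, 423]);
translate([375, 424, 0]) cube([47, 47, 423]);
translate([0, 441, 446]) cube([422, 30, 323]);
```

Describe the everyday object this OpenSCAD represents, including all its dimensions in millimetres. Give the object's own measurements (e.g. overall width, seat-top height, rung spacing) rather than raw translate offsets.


A chair. The seat is a 422×471×23 mm slab with its top at z = 446 mm, on four 47×47 mm corner legs (flush with the seat edges, standing on z = 0). A flat backrest 30 mm thick, 323 mm tall, spans the full seat width and rises from the seat top along its +y edge, rear face flush with the rear of the seat.


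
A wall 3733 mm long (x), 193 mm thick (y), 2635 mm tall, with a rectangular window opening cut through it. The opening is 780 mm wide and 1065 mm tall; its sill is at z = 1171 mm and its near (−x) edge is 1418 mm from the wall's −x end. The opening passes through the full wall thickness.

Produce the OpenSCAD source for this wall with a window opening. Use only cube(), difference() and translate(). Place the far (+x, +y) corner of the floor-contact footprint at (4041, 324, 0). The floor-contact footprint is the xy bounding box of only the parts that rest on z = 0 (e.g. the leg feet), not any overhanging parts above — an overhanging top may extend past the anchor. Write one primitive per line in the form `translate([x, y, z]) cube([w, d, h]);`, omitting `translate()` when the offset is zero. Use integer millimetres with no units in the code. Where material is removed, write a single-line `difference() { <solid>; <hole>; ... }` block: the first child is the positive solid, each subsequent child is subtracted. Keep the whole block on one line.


difference() { translate([308, 131, 0]) cube([3733, 193, 2635]); translate([1726, 131, 1171]) cube([780, 193, 1065]); }


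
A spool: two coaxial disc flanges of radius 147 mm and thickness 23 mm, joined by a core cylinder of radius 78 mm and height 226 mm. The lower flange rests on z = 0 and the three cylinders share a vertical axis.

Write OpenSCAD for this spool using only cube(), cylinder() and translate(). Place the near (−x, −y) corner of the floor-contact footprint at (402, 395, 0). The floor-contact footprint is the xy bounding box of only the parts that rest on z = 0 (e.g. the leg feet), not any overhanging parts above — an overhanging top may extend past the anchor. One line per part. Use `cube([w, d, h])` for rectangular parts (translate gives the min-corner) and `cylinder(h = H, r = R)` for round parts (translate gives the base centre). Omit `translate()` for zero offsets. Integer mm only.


translate([549, 542, 0]) cylinder(h = 23, r = 147);
translate([549, 542, 23]) cylinder(h = 226, r = 78);
translate([549, 542, 249]) cylinder(h = 23, r = 147);


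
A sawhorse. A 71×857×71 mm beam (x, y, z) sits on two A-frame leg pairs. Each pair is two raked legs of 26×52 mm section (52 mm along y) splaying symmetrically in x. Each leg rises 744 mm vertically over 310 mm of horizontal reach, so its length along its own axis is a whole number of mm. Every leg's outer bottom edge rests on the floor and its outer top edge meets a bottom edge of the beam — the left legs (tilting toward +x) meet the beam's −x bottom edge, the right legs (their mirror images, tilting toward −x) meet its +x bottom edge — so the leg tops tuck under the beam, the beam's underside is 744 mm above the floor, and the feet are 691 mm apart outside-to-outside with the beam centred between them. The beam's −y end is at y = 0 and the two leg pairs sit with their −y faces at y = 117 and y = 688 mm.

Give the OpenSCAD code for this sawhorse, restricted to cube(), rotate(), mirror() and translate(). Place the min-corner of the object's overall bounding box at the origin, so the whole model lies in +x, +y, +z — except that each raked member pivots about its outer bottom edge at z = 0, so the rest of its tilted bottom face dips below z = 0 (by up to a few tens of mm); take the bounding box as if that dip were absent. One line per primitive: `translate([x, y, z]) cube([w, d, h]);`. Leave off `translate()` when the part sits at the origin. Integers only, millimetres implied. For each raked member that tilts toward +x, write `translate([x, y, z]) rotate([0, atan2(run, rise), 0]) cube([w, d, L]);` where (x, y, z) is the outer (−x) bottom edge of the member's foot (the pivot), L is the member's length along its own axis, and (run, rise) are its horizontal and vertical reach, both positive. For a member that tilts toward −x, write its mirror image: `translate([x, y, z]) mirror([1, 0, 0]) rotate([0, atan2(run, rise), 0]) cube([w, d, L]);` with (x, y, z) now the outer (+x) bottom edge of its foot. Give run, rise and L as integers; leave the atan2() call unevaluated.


translate([310, 0, 744]) cube([71, 857, 71]);
translate([0, 117, 0]) rotate([0, atan2(310, 744), 0]) cube([26, 52, 806]);
translate([691, 117, 0]) mirror([1, 0, 0]) rotate([0, atan2(310, 744), 0]) cube([26, 52, 806]);
translate([0, 688, 0]) rotate([0, atan2(310, 744), 0]) cube([26, 52, 806]);
translate([691, 688, 0]) mirror([1, 0, 0]) rotate([0, atan2(310, 744), 0]) cube([26, 52, 806]);


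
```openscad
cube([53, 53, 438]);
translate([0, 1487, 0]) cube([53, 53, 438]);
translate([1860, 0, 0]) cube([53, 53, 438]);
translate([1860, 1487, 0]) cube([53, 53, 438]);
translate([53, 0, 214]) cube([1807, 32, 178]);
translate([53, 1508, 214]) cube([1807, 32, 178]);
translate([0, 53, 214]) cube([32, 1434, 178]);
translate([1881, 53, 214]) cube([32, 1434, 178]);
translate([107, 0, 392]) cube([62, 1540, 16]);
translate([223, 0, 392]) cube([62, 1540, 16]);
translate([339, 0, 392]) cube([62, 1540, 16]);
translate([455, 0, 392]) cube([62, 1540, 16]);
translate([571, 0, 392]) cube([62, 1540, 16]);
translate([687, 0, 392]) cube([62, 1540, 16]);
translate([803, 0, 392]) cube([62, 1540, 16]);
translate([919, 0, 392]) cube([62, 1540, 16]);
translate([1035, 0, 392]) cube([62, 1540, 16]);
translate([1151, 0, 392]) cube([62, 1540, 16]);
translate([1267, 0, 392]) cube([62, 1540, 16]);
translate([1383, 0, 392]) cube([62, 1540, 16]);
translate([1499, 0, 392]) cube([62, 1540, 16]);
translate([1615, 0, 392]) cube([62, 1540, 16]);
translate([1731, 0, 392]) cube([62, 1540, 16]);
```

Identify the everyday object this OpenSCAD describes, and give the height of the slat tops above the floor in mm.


A bed frame. The slat-top height is 408 mm.

Four posts, four rails, and a row of slats — a bed frame. Slats sit on the rails at z = 214 + 178 = 392; with slat thickness 16, the top is 408 mm.


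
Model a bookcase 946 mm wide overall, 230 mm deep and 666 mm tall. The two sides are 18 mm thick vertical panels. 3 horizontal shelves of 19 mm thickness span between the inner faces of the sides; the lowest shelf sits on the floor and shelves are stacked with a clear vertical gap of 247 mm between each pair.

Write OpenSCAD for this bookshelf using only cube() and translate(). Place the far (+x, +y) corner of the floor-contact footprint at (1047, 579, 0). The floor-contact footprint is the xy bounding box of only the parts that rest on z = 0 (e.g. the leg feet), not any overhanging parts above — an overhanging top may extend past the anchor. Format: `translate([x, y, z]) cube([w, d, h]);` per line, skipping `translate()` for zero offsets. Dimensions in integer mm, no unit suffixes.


translate([101, 349, 0]) cube([18, 230, 666]);
translate([1029, 349, 0]) cube([18, 230, 666]);
translate([119, 349, 0]) cube([910, 230, 19]);
translate([119, 349, 266]) cube([910, 230, 19]);
translate([119, 349, 532]) cube([910, 230, 19]);


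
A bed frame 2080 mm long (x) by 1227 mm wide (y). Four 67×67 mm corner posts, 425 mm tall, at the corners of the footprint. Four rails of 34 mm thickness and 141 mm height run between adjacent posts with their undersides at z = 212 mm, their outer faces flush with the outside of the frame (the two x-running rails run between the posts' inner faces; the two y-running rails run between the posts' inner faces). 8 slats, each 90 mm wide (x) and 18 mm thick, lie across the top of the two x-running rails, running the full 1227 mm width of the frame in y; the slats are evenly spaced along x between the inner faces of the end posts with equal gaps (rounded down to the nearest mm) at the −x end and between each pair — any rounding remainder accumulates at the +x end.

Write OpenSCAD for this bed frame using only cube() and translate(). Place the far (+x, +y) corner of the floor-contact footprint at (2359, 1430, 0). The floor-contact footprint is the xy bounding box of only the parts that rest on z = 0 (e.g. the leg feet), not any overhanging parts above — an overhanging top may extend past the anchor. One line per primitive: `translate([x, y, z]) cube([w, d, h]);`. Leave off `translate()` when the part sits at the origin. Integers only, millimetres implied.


translate([279, 203, 0]) cube([67, 67, 425]);
translate([279, 1363, 0]) cube([67, 67, 425]);
translate([2292, 203, 0]) cube([67, 67, 425]);
translate([2292, 1363, 0]) cube([67, 67, 425]);
translate([346, 203, 212]) cube([1946, 34, 141]);
translate([346, 1396, 212]) cube([1946, 34, 141]);
translate([279, 270, 212]) cube([34, 1093, 141]);
translate([2325, 270, 212]) cube([34, 1093, 141]);
translate([482, 203, 353]) cube([90, 1227, 18]);
translate([708, 203, 353]) cube([90, 1227, 18]);
translate([934, 203, 353]) cube([90, 1227, 18]);
translate([1160, 203, 353]) cube([90, 1227, 18]);
translate([1386, 203, 353]) cube([90, 1227, 18]);
translate([1612, 203, 353]) cube([90, 1227, 18]);
translate([1838, 203, 353]) cube([90, 1227, 18]);
translate([2064, 203, 353]) cube([90, 1227, 18]);


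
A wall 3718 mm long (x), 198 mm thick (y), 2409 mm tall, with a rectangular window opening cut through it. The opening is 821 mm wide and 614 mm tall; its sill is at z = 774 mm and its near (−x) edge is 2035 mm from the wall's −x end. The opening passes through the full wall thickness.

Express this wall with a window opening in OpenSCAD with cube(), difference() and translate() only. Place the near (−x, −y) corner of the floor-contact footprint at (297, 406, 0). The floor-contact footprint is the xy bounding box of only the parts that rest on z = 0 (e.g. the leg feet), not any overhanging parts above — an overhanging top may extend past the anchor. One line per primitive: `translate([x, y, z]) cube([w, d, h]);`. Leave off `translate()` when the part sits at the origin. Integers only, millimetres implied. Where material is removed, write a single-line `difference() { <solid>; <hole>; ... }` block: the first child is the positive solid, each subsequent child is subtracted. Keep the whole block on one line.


difference() { translate([297, 406, 0]) cube([3718, 198, 2409]); translate([2332, 406, 774]) cube([821, 198, 614]); }


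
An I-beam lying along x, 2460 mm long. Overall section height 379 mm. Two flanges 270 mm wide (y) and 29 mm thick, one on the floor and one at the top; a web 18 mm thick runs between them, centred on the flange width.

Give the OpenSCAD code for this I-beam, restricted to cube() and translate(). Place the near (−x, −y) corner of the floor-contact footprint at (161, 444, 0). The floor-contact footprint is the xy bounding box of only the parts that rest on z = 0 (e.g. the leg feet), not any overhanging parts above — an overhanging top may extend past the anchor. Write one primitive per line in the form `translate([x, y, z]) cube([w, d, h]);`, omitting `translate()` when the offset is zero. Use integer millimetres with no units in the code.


translate([161, 444, 0]) cube([2460, 270, 29]);
translate([161, 570, 29]) cube([2460, 18, 321]);
translate([161, 444, 350]) cube([2460, 270, 29]);


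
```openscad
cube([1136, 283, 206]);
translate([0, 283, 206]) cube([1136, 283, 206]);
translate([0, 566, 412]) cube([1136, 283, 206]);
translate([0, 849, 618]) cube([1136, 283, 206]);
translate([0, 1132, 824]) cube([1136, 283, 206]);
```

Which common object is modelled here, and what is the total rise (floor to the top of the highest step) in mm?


A staircase. The total rise is 1030 mm.

5 identical blocks, each offset up and back from the previous — a staircase. Each step is 206 mm tall and there are 5 of them, so the total rise is 5 × 206 = 1030 mm.


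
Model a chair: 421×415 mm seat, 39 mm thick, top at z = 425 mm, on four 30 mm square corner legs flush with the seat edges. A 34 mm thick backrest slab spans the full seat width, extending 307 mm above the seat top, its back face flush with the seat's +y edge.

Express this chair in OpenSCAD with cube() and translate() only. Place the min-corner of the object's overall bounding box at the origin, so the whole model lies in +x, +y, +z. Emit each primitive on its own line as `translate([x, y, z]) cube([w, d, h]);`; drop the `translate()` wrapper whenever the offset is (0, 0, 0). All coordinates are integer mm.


translate([0, 0, 386]) cube([421, 415, 39]);
cube([30, 30, 386]);
translate([391, 0, 0]) cube([30, 30, 386]);
translate([0, 385, 0]) cube([30, 30, 386]);
translate([391, 385, 0]) cube([30, 30, 386]);
translate([0, 381, 425]) cube([421, 34, 307]);


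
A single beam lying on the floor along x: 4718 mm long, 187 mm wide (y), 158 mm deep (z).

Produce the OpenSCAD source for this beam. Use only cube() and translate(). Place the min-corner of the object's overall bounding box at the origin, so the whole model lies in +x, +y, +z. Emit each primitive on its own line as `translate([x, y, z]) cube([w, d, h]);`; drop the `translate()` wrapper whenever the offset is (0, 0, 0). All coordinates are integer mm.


cube([4718, 187, 158]);


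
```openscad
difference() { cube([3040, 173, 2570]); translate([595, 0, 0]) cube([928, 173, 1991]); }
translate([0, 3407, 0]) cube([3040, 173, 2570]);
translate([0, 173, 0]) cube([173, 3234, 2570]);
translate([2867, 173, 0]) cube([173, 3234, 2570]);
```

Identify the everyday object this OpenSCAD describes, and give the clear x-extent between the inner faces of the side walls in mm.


A single room. The interior width is 2694 mm.

Four walls enclosing a rectangle with a door in the front wall — a room. Outside width 3040 minus two 173 mm walls gives 2694 mm.


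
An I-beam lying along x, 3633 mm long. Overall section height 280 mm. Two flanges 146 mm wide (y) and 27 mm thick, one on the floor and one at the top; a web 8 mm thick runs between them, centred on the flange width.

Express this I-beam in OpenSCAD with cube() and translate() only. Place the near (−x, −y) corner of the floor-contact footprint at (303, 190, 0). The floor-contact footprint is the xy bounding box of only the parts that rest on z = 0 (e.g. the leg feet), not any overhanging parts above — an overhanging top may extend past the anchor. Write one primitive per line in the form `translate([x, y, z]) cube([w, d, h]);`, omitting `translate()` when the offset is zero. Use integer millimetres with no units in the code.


translate([303, 190, 0]) cube([3633, 146, 27]);
translate([303, 259, 27]) cube([3633, 8, 226]);
translate([303, 190, 253]) cube([3633, 146, 27]);


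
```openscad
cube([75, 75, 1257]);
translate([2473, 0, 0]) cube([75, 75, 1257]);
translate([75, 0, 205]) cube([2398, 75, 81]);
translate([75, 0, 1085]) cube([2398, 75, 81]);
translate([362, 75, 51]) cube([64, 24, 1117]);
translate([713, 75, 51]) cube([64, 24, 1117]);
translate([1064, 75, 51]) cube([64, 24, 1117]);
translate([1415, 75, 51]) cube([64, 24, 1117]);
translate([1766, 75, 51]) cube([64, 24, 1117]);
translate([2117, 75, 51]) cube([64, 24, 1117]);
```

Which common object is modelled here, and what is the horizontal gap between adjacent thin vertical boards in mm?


A fence section. The picket gap is 287 mm.

Two posts, two rails, 6 pickets — a fence section. Span 2398 mm holds 6 pickets of 64 mm with 7 equal gaps: ⌊(2398 − 6·64) / 7⌋ = 287 mm.


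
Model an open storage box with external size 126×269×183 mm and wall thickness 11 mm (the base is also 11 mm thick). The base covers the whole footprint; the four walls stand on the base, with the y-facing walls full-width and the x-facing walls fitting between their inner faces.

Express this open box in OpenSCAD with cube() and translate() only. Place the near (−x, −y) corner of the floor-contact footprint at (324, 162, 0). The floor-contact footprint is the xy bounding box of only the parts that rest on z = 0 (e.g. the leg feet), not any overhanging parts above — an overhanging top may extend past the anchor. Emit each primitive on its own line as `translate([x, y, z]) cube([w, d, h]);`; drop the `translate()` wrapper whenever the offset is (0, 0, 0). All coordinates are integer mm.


translate([324, 162, 0]) cube([126, 269, 11]);
translate([324, 162, 11]) cube([126, 11, 172]);
translate([324, 420, 11]) cube([126, 11, 172]);
translate([324, 173, 11]) cube([11, 247, 172]);
translate([439, 173, 11]) cube([11, 247, 172]);


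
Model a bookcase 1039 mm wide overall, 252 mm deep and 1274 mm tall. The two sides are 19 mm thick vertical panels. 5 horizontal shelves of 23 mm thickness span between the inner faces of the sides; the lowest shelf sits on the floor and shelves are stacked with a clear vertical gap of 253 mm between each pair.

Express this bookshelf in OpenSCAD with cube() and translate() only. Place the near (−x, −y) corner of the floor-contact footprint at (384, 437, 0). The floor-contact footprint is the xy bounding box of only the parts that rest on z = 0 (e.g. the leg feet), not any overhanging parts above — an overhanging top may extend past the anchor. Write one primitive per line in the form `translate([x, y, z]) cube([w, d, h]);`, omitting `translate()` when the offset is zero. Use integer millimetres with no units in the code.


translate([384, 437, 0]) cube([19, 252, 1274]);
translate([1404, 437, 0]) cube([19, 252, 1274]);
translate([403, 437, 0]) cube([1001, 252, 23]);
translate([403, 437, 276]) cube([1001, 252, 23]);
translate([403, 437, 552]) cube([1001, 252, 23]);
translate([403, 437, 828]) cube([1001, 252, 23]);
translate([403, 437, 1104]) cube([1001, 252, 23]);


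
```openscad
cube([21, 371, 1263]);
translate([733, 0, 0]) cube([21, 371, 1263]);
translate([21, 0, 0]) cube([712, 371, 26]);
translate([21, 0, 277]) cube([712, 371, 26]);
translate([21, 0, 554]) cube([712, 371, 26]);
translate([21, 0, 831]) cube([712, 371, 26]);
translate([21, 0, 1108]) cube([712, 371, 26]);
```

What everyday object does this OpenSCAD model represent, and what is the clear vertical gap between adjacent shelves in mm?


A bookshelf. The clear shelf gap is 251 mm.

Two tall side panels with 5 horizontal boards between them — a bookshelf. The first two shelf undersides are at z = 0 and z = 277; with shelf thickness 26, the clear gap is 277 − 0 − 26 = 251 mm.


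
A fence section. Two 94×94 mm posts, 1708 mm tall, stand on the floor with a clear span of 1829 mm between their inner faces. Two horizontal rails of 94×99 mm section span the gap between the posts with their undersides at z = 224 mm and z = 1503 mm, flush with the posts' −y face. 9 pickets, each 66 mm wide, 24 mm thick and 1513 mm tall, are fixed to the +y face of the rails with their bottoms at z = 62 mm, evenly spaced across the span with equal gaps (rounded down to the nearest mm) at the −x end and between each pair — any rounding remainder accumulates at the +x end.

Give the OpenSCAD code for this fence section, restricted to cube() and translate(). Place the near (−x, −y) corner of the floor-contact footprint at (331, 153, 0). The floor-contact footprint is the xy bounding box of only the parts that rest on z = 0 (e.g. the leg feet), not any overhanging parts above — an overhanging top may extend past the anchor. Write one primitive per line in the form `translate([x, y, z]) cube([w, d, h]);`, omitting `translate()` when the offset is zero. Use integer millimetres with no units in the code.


translate([331, 153, 0]) cube([94, 94, 1708]);
translate([2254, 153, 0]) cube([94, 94, 1708]);
translate([425, 153, 224]) cube([1829, 94, 99]);
translate([425, 153, 1503]) cube([1829, 94, 99]);
translate([548, 247, 62]) cube([66, 24, 1513]);
translate([737, 247, 62]) cube([66, 24, 1513]);
translate([926, 247, 62]) cube([66, 24, 1513]);
translate([1115, 247, 62]) cube([66, 24, 1513]);
translate([1304, 247, 62]) cube([66, 24, 1513]);
translate([1493, 247, 62]) cube([66, 24, 1513]);
translate([1682, 247, 62]) cube([66, 24, 1513]);
translate([1871, 247, 62]) cube([66, 24, 1513]);
translate([2060, 247, 62]) cube([66, 24, 1513]);


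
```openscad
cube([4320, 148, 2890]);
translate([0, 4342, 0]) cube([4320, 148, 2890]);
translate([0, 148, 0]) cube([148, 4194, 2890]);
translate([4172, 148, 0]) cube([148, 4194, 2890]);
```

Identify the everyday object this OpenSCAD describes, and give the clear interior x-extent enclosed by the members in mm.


A house (or room) frame. The interior width is 4024 mm.

Four 2890 mm walls enclosing a rectangle with no floor or roof — a room or house frame. Outside width is 4320 mm and wall thickness is 148 mm, so the interior width is 4320 − 2 × 148 = 4024 mm.


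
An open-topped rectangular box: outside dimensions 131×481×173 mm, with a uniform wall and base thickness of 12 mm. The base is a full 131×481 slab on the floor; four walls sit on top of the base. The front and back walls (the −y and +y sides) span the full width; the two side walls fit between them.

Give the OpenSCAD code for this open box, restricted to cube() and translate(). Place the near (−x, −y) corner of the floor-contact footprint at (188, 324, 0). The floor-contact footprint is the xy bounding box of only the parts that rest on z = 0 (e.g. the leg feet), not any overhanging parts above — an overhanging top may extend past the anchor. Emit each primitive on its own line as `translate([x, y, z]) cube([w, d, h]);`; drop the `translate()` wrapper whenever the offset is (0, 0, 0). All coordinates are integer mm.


translate([188, 324, 0]) cube([131, 481, 12]);
translate([188, 324, 12]) cube([131, 12, 161]);
translate([188, 793, 12]) cube([131, 12, 161]);
translate([188, 336, 12]) cube([12, 457, 161]);
translate([307, 336, 12]) cube([12, 457, 161]);


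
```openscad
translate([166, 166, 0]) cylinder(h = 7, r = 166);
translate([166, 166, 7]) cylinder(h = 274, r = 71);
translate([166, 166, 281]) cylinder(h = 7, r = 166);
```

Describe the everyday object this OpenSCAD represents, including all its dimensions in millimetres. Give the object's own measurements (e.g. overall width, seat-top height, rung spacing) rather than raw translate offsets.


A spool: two coaxial disc flanges of radius 166 mm and thickness 7 mm, joined by a core cylinder of radius 71 mm and height 274 mm. The lower flange rests on z = 0 and the three cylinders share a vertical axis.


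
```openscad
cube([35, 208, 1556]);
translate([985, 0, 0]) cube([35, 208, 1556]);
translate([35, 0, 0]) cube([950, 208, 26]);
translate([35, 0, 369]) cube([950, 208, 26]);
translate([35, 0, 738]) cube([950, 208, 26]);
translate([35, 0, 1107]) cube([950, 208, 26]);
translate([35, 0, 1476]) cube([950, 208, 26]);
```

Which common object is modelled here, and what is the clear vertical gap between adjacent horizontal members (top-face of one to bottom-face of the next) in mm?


A bookshelf. The clear shelf gap is 343 mm.

Two tall side panels with 5 horizontal boards between them — a bookshelf. The first two shelf undersides are at z = 0 and z = 369; with shelf thickness 26, the clear gap is 369 − 0 − 26 = 343 mm.


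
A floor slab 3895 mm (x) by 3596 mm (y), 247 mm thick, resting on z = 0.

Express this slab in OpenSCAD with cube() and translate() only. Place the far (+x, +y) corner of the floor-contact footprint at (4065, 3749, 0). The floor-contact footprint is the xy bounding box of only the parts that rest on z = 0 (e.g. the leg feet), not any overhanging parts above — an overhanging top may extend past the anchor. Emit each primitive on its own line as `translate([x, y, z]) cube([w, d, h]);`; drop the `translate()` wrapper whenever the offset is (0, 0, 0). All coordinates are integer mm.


translate([170, 153, 0]) cube([3895, 3596, 247]);


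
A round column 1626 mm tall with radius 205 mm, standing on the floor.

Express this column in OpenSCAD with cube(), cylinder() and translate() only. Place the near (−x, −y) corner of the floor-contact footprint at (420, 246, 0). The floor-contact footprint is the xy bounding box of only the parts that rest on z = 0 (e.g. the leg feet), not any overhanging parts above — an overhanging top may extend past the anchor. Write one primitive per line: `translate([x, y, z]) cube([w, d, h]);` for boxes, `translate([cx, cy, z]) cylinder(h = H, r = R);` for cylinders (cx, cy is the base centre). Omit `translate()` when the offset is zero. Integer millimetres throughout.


translate([625, 451, 0]) cylinder(h = 1626, r = 205);


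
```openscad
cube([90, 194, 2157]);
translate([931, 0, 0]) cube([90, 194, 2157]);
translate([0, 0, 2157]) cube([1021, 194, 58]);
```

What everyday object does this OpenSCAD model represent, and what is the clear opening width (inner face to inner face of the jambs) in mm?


A door frame. The clear opening width is 841 mm.

Two 2157 mm tall posts with a header on top — a door frame. The left jamb is 90 mm wide at x = 0; the right jamb starts at x = 931. The clear opening is 931 − 90 = 841 mm.


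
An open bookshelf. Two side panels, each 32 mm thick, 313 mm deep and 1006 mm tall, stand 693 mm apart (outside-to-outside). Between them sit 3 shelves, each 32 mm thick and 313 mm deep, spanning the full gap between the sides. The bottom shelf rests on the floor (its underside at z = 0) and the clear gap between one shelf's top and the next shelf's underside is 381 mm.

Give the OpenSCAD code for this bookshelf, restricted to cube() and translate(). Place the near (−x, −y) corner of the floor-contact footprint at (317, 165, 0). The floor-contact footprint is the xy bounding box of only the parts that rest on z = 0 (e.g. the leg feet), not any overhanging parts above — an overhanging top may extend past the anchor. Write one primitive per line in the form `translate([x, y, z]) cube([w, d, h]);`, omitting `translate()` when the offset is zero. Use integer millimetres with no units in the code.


translate([317, 165, 0]) cube([32, 313, 1006]);
translate([978, 165, 0]) cube([32, 313, 1006]);
translate([349, 165, 0]) cube([629, 313, 32]);
translate([349, 165, 413]) cube([629, 313, 32]);
translate([349, 165, 826]) cube([629, 313, 32]);
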